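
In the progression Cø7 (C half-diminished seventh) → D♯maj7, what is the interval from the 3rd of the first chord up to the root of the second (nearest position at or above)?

The 3rd of Cø7 (C half-diminished seventh) is E♭; the root of D♯maj7 is D♯.
E♭ up to D♯ is 12 semitones, a half step wider than a major seventh, so the interval is augmented.

augmented 7th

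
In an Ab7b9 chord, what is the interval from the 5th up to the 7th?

The chord tones of Ab7b9 are Ab–C–Eb–Gb–Bbb.
That puts Eb below Gb.
3 letter names make it a third; at 3 semitones (a half step narrower than major) the quality is minor.

minor 3rd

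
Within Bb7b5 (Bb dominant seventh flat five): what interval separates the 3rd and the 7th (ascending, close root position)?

Bb7b5: Bb–D–Fb–Ab.
The 3rd is D and the 7th is Ab.
5 letter names make it a fifth; at 6 semitones (a half step narrower than perfect) the quality is diminished.
This 3–7 tritone is the characteristic tension at the heart of the dominant sound.

diminished 5th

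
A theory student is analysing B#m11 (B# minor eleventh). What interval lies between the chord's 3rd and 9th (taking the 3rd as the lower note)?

B#m11 is spelled B#-D#-F##-A#-C##-E#.
3rd = D#; 9th = C##.
D# up to C## spans 7 letter names and 11 semitones — a major seventh.

major 7th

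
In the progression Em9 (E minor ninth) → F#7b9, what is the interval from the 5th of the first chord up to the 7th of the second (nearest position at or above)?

perfect fourth

The 5th of Em9 (E minor ninth) is B; the 7th of F#7b9 is E.
B up to E spans 4 letter names and 5 semitones — a perfect fourth.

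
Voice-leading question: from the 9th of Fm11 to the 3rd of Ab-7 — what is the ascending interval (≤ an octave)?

d4

The 9th of Fm11 is G; the 3rd of Ab-7 is Cb.
4 letter names make it a fourth; at 4 semitones (a half step narrower than perfect) the quality is diminished.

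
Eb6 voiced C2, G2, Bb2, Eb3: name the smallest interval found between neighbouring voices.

Adjacent intervals: C2→G2 = perfect fifth; G2→Bb2 = minor third; Bb2→Eb3 = perfect fourth.
The smallest is G2 to Bb2, a minor third (3 semitones).

m3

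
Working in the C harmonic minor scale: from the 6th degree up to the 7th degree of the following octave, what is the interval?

C harmonic minor: C D Eb F G Ab B.
That puts Ab below B.
9 letter names make it a ninth; at 15 semitones (a half step wider than major) the quality is augmented.

augmented 9th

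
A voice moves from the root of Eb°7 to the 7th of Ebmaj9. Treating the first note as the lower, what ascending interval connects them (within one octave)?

Eb°7 has Eb as its root, and Ebmaj9 has D as its 7th.
Counting 7 letters and 11 half steps from Eb gives a major seventh.

major 7th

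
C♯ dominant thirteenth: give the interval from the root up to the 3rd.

Spelling the chord: C♯-E♯-G♯-B-D♯-A♯.
The root is C♯ and the 3rd is E♯.
Counting 3 letters and 4 half steps from C♯ gives a major third.

major third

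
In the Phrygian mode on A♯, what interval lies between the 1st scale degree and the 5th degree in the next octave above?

P12

A♯ phrygian: A♯ B C♯ D♯ E♯ F♯ G♯.
That puts A♯ below E♯.
A♯ up to E♯ spans 12 letter names and 19 semitones — a perfect twelfth.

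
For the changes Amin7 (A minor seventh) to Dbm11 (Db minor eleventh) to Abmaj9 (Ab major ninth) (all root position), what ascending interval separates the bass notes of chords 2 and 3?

The roots are Db and Ab.
From Db to Ab is 7 semitones, exactly the perfect fifth.

perfect fifth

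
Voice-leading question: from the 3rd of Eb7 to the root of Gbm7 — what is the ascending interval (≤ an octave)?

The 3rd of Eb7 is G; the root of Gbm7 is Gb.
G up to Gb is 11 semitones, a half step narrower than a perfect octave, so the interval is diminished.

d8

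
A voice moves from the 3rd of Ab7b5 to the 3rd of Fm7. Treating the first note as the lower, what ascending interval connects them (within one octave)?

The 3rd of Ab7b5 is C; the 3rd of Fm7 is Ab.
From C to Ab: 8 semitones over a sixth = minor.

minor sixth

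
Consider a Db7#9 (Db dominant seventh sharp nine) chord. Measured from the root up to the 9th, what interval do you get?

augmented ninth

Db7#9 (Db dominant seventh sharp nine): Db–F–Ab–Cb–E.
The root is Db and the 9th is E.
Db up to E is 15 semitones, a half step wider than a major ninth, so the interval is augmented.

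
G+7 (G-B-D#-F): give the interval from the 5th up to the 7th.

diminished third

The 5th is D# and the 7th is F.
3 letter names make it a third; at 2 semitones (a whole step narrower than major) the quality is diminished.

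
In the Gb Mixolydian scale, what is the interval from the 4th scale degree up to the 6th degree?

Spelling the Gb Mixolydian scale: Gb Ab Bb Cb Db Eb Fb.
So we need the interval from Cb up to Eb.
Counting 3 letters and 4 half steps from Cb gives a major third.

major third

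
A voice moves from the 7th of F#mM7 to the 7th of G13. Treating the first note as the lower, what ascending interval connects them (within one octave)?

The 7th of F#mM7 is E#; the 7th of G13 is F.
E# up to F is 0 semitones, a whole step narrower than a major second, so the interval is diminished.

diminished second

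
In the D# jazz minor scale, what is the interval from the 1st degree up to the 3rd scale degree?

minor third

The scale runs D# E# F# G# A# B# C##.
That puts D# below F#.
From D# to F#: 3 semitones over a third = minor.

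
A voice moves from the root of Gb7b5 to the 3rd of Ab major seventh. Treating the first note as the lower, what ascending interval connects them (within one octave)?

augmented fourth

Gb7b5 has Gb as its root, and Ab major seventh has C as its 3rd.
Gb up to C is 6 semitones, a half step wider than a perfect fourth, so the interval is augmented.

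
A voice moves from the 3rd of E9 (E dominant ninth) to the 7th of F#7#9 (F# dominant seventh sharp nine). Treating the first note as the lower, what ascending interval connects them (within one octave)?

E9 (E dominant ninth) has G# as its 3rd, and F#7#9 (F# dominant seventh sharp nine) has E as its 7th.
From G# to E: 8 semitones over a sixth = minor.

minor 6th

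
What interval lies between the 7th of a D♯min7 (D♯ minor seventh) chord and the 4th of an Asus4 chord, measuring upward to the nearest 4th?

minor second

The 7th of D♯min7 (D♯ minor seventh) is C♯; the 4th of Asus4 is D.
C♯ up to D is 1 semitone, a half step narrower than a major second, so the interval is minor.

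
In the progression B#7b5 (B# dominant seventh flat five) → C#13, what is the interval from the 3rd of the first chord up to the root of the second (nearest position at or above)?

diminished 7th

The 3rd of B#7b5 (B# dominant seventh flat five) is D##; the root of C#13 is C#.
D## up to C# is 9 semitones, a whole step narrower than a major seventh, so the interval is diminished.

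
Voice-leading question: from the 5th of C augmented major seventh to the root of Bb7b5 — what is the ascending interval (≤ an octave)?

diminished 3rd

C augmented major seventh has G# as its 5th, and Bb7b5 has Bb as its root.
3 letter names make it a third; at 2 semitones (a whole step narrower than major) the quality is diminished.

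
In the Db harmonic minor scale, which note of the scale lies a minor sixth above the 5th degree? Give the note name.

The scale is Db Eb Fb Gb Ab Bbb C.
The 5th degree is Ab; a minor sixth above that is Fb — scale degree 3.

Fb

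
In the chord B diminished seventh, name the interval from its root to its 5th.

B°7 is spelled B-D-F-A♭.
The root is B and the 5th is F.
5 letter names make it a fifth; at 6 semitones (a half step narrower than perfect) the quality is diminished.

diminished fifth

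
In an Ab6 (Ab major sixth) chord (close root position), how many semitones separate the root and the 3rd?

4

Spelling the chord: Ab–C–Eb–F.
Ab to C is a major third: 4 semitones.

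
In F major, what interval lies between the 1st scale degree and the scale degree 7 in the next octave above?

Spelling F major: F G A Bb C D E.
That puts F below E.
Counting 14 letters and 23 half steps from F gives a major fourteenth.

major 14th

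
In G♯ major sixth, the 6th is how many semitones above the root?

The chord tones of G♯6 (G♯ major sixth) are G♯, B♯, D♯, E♯.
G♯ to E♯ is a major sixth: 9 semitones.

9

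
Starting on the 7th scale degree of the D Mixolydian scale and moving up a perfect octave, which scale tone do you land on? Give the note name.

C

The scale is D E F# G A B C.
The 7th scale degree is C; a perfect octave above that is C — scale degree 7.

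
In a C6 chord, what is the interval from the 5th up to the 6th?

M2

The chord tones of C major sixth are C–E–G–A.
The 5th is G and the 6th is A.
From G to A is 2 semitones, exactly the major second.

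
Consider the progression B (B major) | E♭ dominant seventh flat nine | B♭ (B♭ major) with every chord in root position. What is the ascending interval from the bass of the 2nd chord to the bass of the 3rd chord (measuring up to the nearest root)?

The roots are E♭ and B♭.
E♭ up to B♭ spans 5 letter names and 7 semitones — a perfect fifth.

perfect fifth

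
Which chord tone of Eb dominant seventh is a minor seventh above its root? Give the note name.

Db

Eb7 (Eb dominant seventh) is spelled Eb-G-Bb-Db.
The root is Eb. A minor seventh above Eb is Db.
Db is the chord's 7th.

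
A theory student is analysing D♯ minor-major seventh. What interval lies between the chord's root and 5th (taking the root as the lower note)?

P5

D♯ minor-major seventh is spelled D♯ F♯ A♯ C𝄪.
So we need the interval from D♯ up to A♯.
Counting 5 letters and 7 half steps from D♯ gives a perfect fifth.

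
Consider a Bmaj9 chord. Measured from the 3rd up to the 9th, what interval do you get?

B major ninth: B, D#, F#, A#, C#.
3rd = D#; 9th = C#.
7 letter names make it a seventh; at 10 semitones (a half step narrower than major) the quality is minor.

m7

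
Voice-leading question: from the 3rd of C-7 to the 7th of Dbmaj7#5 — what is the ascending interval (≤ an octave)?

major 6th

The 3rd of C-7 is Eb; the 7th of Dbmaj7#5 is C.
Eb up to C spans 6 letter names and 9 semitones — a major sixth.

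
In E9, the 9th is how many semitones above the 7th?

E9: E, G♯, B, D, F♯.
D to F♯ is a major third: 4 semitones.

4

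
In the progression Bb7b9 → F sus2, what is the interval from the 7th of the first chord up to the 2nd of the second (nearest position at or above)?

Bb7b9 has Ab as its 7th, and F sus2 has G as its 2nd.
Ab up to G spans 7 letter names and 11 semitones — a major seventh.

major seventh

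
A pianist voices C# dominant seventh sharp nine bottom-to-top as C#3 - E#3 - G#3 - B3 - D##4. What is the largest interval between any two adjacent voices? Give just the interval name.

Adjacent intervals: C#3→E#3 = major third; E#3→G#3 = minor third; G#3→B3 = minor third; B3→D##4 = augmented third.
The largest is B3 to D##4, an augmented third (5 semitones).

augmented third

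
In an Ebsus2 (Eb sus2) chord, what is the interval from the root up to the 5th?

Spelling the chord: Eb, F, Bb.
The root is Eb and the 5th is Bb.
From Eb to Bb is 7 semitones, exactly the perfect fifth.

perfect 5th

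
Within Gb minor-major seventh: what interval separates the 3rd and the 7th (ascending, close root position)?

Gbm(maj7): Gb–Bbb–Db–F.
The 3rd is Bbb and the 7th is F.
From Bbb to F: 8 semitones over a fifth = augmented.

augmented 5th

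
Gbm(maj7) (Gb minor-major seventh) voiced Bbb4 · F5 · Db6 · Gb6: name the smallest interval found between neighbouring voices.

Adjacent intervals: Bbb4→F5 = augmented fifth; F5→Db6 = minor sixth; Db6→Gb6 = perfect fourth.
The smallest is Db6 to Gb6, a perfect fourth (5 semitones).

perfect 4th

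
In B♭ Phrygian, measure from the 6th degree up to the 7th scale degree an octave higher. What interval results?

major 9th

B♭ phrygian: B♭ C♭ D♭ E♭ F G♭ A♭.
6th degree = G♭; 7th degree (up an octave) = A♭.
Counting 9 letters and 14 half steps from G♭ gives a major ninth.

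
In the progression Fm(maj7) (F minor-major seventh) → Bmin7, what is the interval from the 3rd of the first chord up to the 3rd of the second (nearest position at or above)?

Fm(maj7) (F minor-major seventh) has Ab as its 3rd, and Bmin7 has D as its 3rd.
From Ab to D: 6 semitones over a fourth = augmented.

A4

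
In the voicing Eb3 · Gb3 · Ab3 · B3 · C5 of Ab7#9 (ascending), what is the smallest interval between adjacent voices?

Adjacent intervals: Eb3→Gb3 = minor third; Gb3→Ab3 = major second; Ab3→B3 = augmented second; B3→C5 = minor ninth.
The smallest is Gb3 to Ab3, a major second (2 semitones).

major second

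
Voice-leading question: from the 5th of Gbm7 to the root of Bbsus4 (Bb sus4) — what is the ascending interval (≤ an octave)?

The 5th of Gbm7 is Db; the root of Bbsus4 (Bb sus4) is Bb.
From Db to Bb is 9 semitones, exactly the major sixth.

major sixth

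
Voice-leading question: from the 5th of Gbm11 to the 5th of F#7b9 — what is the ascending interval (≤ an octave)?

augmented seventh

The 5th of Gbm11 is Db; the 5th of F#7b9 is C#.
From Db to C#: 12 semitones over a seventh = augmented.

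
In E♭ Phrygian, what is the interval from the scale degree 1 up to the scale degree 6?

minor 6th

E♭ phrygian: E♭ F♭ G♭ A♭ B♭ C♭ D♭.
So we need the interval from E♭ up to C♭.
6 letter names make it a sixth; at 8 semitones (a half step narrower than major) the quality is minor.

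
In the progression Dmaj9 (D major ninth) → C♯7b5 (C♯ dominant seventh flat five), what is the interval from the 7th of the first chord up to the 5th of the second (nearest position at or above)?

diminished fifth

The 7th of Dmaj9 (D major ninth) is C♯; the 5th of C♯7b5 (C♯ dominant seventh flat five) is G.
C♯ up to G is 6 semitones, a half step narrower than a perfect fifth, so the interval is diminished.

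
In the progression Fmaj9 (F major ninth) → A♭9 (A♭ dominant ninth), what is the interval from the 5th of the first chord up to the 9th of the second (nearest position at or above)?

minor seventh

The 5th of Fmaj9 (F major ninth) is C; the 9th of A♭9 (A♭ dominant ninth) is B♭.
7 letter names make it a seventh; at 10 semitones (a half step narrower than major) the quality is minor.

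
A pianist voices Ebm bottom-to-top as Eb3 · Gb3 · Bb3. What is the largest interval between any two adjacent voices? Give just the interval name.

Adjacent intervals: Eb3→Gb3 = minor third; Gb3→Bb3 = major third.
The largest is Gb3 to Bb3, a major third (4 semitones).

major third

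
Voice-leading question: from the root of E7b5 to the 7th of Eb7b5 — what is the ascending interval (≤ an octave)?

diminished 7th

E7b5 has E as its root, and Eb7b5 has Db as its 7th.
7 letter names make it a seventh; at 9 semitones (a whole step narrower than major) the quality is diminished.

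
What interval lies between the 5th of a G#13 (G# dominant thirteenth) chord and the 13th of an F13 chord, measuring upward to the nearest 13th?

d8

G#13 (G# dominant thirteenth) has D# as its 5th, and F13 has D as its 13th.
D# up to D is 11 semitones, a half step narrower than a perfect octave, so the interval is diminished.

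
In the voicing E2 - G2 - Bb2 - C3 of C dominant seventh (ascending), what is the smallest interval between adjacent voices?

M2

Adjacent intervals: E2→G2 = minor third; G2→Bb2 = minor third; Bb2→C3 = major second.
The smallest is Bb2 to C3, a major second (2 semitones).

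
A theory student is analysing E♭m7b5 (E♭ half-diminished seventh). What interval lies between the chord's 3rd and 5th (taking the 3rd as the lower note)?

The chord tones of E♭ø7 (E♭ half-diminished seventh) are E♭-G♭-B𝄫-D♭.
That puts G♭ below B𝄫.
From G♭ to B𝄫: 3 semitones over a third = minor.

m3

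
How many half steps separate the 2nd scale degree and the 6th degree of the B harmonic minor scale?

The scale is B C# D E F# G A#.
C# up to G is a diminished fifth — 6 semitones.

6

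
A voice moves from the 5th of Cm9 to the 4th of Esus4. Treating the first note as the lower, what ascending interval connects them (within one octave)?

The 5th of Cm9 is G; the 4th of Esus4 is A.
G up to A spans 2 letter names and 2 semitones — a major second.

major second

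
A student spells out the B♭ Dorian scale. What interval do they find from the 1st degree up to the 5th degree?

Spelling the B♭ Dorian scale: B♭ C D♭ E♭ F G A♭.
The 1st degree is B♭ and the 5th scale degree is F.
Counting 5 letters and 7 half steps from B♭ gives a perfect fifth.

perfect fifth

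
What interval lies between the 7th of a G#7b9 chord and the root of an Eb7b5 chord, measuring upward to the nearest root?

G#7b9 has F# as its 7th, and Eb7b5 has Eb as its root.
F# up to Eb is 9 semitones, a whole step narrower than a major seventh, so the interval is diminished.

d7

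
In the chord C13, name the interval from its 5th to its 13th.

M9

C13 (C dominant thirteenth) is spelled C, E, G, Bb, D, A.
The 5th is G and the 13th is A.
G up to A spans 9 letter names and 14 semitones — a major ninth.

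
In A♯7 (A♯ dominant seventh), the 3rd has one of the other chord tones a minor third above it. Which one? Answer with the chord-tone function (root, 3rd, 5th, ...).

5th

A♯7 is spelled A♯, C𝄪, E♯, G♯.
The 3rd is C𝄪. A minor third above C𝄪 is E♯.
E♯ is the chord's 5th.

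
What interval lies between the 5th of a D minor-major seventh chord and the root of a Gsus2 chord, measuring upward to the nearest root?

The 5th of D minor-major seventh is A; the root of Gsus2 is G.
A up to G is 10 semitones, a half step narrower than a major seventh, so the interval is minor.

minor seventh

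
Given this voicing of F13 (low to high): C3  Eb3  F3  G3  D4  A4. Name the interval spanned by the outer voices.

The outer voices are C3 and A4.
Counting 13 letters and 21 half steps from C gives a major thirteenth.

major thirteenth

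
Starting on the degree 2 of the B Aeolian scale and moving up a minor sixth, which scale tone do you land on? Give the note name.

The scale is B C♯ D E F♯ G A.
The degree 2 is C♯; a minor sixth above that is A — scale degree 7.

A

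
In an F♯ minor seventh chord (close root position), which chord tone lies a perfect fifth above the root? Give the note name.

C#

Spelling the chord: F♯-A-C♯-E.
The root is F♯. A perfect fifth above F♯ is C♯.
C♯ is the chord's 5th.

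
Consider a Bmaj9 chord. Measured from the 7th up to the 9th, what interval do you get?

minor 3rd

Spelling the chord: B–D#–F#–A#–C#.
7th = A#; 9th = C#.
3 letter names make it a third; at 3 semitones (a half step narrower than major) the quality is minor.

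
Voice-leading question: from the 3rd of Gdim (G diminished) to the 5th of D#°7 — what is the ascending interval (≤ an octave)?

Gdim (G diminished) has Bb as its 3rd, and D#°7 has A as its 5th.
From Bb to A is 11 semitones, exactly the major seventh.

M7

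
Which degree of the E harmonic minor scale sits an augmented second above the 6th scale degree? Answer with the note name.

The scale is E F♯ G A B C D♯.
The 6th scale degree is C; an augmented second above that is D♯ — scale degree 7.

D#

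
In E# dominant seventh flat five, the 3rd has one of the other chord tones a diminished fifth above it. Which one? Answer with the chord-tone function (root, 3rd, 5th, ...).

7th

E#7b5: E# G## B D#.
The 3rd is G##. A diminished fifth above G## is D#.
D# is the chord's 7th.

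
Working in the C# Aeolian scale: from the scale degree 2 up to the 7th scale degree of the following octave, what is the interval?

minor 13th

C# natural minor: C# D# E F# G# A B.
The scale degree 2 is D# and the scale degree 7 (up an octave) is B.
From D# to B: 20 semitones over a thirteenth = minor.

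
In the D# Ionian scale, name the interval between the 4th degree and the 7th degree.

D# major: D# E# F## G# A# B# C##.
That puts G# below C##.
G# up to C## is 6 semitones, a half step wider than a perfect fourth, so the interval is augmented.

augmented fourth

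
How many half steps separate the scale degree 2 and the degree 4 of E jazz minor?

The scale is E F♯ G A B C♯ D♯.
F♯ up to A is a minor third — 3 semitones.

3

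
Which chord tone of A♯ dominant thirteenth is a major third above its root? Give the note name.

C##

A♯ dominant thirteenth: A♯-C𝄪-E♯-G♯-B♯-F𝄪.
The root is A♯. A major third above A♯ is C𝄪.
C𝄪 is the chord's 3rd.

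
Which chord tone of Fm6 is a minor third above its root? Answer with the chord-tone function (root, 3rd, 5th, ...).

3rd

Spelling the chord: F, Ab, C, D.
The root is F. A minor third above F is Ab.
Ab is the chord's 3rd.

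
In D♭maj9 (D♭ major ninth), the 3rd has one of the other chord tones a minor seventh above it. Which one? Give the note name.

The chord tones of D♭maj9 are D♭-F-A♭-C-E♭.
The 3rd is F. A minor seventh above F is E♭.
E♭ is the chord's 9th.

Eb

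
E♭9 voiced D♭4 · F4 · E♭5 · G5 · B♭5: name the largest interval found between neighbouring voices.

Adjacent intervals: D♭4→F4 = major third; F4→E♭5 = minor seventh; E♭5→G5 = major third; G5→B♭5 = minor third.
The largest is F4 to E♭5, a minor seventh (10 semitones).

minor seventh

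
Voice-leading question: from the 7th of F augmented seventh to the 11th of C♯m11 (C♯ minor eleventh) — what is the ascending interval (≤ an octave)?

augmented second

The 7th of F augmented seventh is E♭; the 11th of C♯m11 (C♯ minor eleventh) is F♯.
E♭ up to F♯ is 3 semitones, a half step wider than a major second, so the interval is augmented.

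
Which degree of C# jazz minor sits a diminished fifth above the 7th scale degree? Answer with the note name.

The scale is C# D# E F# G# A# B#.
The 7th scale degree is B#; a diminished fifth above that is F# — scale degree 4.

F#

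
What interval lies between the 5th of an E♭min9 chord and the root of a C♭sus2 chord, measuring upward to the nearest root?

m2

The 5th of E♭min9 is B♭; the root of C♭sus2 is C♭.
From B♭ to C♭: 1 semitone over a second = minor.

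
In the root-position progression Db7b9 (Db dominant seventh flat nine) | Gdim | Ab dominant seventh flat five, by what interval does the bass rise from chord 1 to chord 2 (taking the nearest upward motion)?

The roots are Db and G.
4 letter names make it a fourth; at 6 semitones (a half step wider than perfect) the quality is augmented.

augmented fourth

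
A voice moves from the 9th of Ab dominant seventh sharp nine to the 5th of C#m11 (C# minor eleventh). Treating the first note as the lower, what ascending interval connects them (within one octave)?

Ab dominant seventh sharp nine has B as its 9th, and C#m11 (C# minor eleventh) has G# as its 5th.
Counting 6 letters and 9 half steps from B gives a major sixth.

M6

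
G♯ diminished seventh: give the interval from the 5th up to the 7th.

G♯°7 is spelled G♯–B–D–F.
That puts D below F.
From D to F: 3 semitones over a third = minor.

minor third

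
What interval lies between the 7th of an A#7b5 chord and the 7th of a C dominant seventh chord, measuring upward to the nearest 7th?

diminished 3rd

The 7th of A#7b5 is G#; the 7th of C dominant seventh is Bb.
G# up to Bb is 2 semitones, a whole step narrower than a major third, so the interval is diminished.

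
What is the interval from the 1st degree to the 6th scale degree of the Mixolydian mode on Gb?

Gb mixolydian: Gb Ab Bb Cb Db Eb Fb.
That puts Gb below Eb.
Counting 6 letters and 9 half steps from Gb gives a major sixth.

M6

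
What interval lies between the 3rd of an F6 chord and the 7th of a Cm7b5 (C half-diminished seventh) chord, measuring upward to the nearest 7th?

minor 2nd

F6 has A as its 3rd, and Cm7b5 (C half-diminished seventh) has B♭ as its 7th.
2 letter names make it a second; at 1 semitone (a half step narrower than major) the quality is minor.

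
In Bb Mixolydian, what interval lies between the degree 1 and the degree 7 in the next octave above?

Bb mixolydian: Bb C D Eb F G Ab.
The degree 1 is Bb and the 7th degree (up an octave) is Ab.
Bb up to Ab is 22 semitones, a half step narrower than a major fourteenth, so the interval is minor.

minor 14th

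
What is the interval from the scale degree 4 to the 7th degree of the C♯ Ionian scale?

augmented 4th

The scale runs C♯ D♯ E♯ F♯ G♯ A♯ B♯.
So we need the interval from F♯ up to B♯.
4 letter names make it a fourth; at 6 semitones (a half step wider than perfect) the quality is augmented.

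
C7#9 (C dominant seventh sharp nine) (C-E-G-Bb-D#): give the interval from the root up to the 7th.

minor seventh

That puts C below Bb.
From C to Bb: 10 semitones over a seventh = minor.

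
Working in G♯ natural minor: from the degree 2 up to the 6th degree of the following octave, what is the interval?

diminished twelfth

G♯ natural minor: G♯ A♯ B C♯ D♯ E F♯.
That puts A♯ below E.
From A♯ to E: 18 semitones over a twelfth = diminished.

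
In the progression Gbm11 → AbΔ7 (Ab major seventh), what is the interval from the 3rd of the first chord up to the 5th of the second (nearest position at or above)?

augmented fourth

Gbm11 has Bbb as its 3rd, and AbΔ7 (Ab major seventh) has Eb as its 5th.
From Bbb to Eb: 6 semitones over a fourth = augmented.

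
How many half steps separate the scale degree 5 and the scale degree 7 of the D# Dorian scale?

The scale is D# E# F# G# A# B# C#.
A# up to C# is a minor third — 3 semitones.

3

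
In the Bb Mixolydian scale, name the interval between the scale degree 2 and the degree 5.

Spelling the Bb Mixolydian scale: Bb C D Eb F G Ab.
That puts C below F.
Counting 4 letters and 5 half steps from C gives a perfect fourth.

perfect 4th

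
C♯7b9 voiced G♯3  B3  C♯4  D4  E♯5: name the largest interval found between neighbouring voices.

Adjacent intervals: G♯3→B3 = minor third; B3→C♯4 = major second; C♯4→D4 = minor second; D4→E♯5 = augmented ninth.
The largest is D4 to E♯5, an augmented ninth (15 semitones).

A9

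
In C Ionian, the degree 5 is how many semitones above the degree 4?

2

The scale is C D E F G A B.
F up to G is a major second — 2 semitones.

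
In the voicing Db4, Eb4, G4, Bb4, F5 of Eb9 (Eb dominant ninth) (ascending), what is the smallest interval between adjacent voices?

major second

Adjacent intervals: Db4→Eb4 = major second; Eb4→G4 = major third; G4→Bb4 = minor third; Bb4→F5 = perfect fifth.
The smallest is Db4 to Eb4, a major second (2 semitones).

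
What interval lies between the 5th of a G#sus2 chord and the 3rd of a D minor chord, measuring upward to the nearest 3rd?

diminished third

G#sus2 has D# as its 5th, and D minor has F as its 3rd.
From D# to F: 2 semitones over a third = diminished.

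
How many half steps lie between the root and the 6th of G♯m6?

G♯ minor sixth: G♯-B-D♯-E♯.
G♯ to E♯ is a major sixth: 9 semitones.

9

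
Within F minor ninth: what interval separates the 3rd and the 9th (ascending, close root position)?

major seventh

F minor ninth: F, Ab, C, Eb, G.
So we need the interval from Ab up to G.
Ab up to G spans 7 letter names and 11 semitones — a major seventh.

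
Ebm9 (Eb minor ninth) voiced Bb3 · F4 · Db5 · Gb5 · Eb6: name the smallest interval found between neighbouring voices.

perfect 4th

Adjacent intervals: Bb3→F4 = perfect fifth; F4→Db5 = minor sixth; Db5→Gb5 = perfect fourth; Gb5→Eb6 = major sixth.
The smallest is Db5 to Gb5, a perfect fourth (5 semitones).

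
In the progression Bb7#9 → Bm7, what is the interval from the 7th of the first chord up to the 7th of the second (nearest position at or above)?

The 7th of Bb7#9 is Ab; the 7th of Bm7 is A.
From Ab to A: 1 semitone over a unison = augmented.

augmented unison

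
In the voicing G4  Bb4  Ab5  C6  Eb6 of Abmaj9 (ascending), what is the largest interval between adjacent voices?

minor 7th

Adjacent intervals: G4→Bb4 = minor third; Bb4→Ab5 = minor seventh; Ab5→C6 = major third; C6→Eb6 = minor third.
The largest is Bb4 to Ab5, a minor seventh (10 semitones).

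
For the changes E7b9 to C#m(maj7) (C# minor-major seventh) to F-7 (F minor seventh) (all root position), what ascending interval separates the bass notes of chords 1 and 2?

M6

The roots are E and C#.
Counting 6 letters and 9 half steps from E gives a major sixth.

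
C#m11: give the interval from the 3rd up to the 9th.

major seventh

C# minor eleventh is spelled C#-E-G#-B-D#-F#.
So we need the interval from E up to D#.
E up to D# spans 7 letter names and 11 semitones — a major seventh.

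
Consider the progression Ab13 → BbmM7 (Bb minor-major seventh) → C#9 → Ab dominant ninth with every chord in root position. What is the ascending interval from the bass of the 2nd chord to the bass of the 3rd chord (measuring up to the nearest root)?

augmented second

The roots are Bb and C#.
Bb up to C# is 3 semitones, a half step wider than a major second, so the interval is augmented.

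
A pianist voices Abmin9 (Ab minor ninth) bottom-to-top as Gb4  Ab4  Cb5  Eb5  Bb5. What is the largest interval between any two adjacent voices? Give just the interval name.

perfect fifth

Adjacent intervals: Gb4→Ab4 = major second; Ab4→Cb5 = minor third; Cb5→Eb5 = major third; Eb5→Bb5 = perfect fifth.
The largest is Eb5 to Bb5, a perfect fifth (7 semitones).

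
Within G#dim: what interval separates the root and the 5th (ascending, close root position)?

G#dim is spelled G#-B-D.
That puts G# below D.
G# up to D is 6 semitones, a half step narrower than a perfect fifth, so the interval is diminished.

diminished fifth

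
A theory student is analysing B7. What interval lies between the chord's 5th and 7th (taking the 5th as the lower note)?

minor third

B7: B-D#-F#-A.
That puts F# below A.
F# up to A is 3 semitones, a half step narrower than a major third, so the interval is minor.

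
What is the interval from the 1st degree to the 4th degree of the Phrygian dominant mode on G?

G phrygian dominant: G A♭ B C D E♭ F.
That puts G below C.
G up to C spans 4 letter names and 5 semitones — a perfect fourth.

P4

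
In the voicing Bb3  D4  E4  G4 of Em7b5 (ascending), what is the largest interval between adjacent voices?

Adjacent intervals: Bb3→D4 = major third; D4→E4 = major second; E4→G4 = minor third.
The largest is Bb3 to D4, a major third (4 semitones).

M3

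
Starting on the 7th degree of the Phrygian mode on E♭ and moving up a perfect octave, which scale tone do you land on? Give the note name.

The scale is E♭ F♭ G♭ A♭ B♭ C♭ D♭.
The 7th degree is D♭; a perfect octave above that is D♭ — scale degree 7.

Db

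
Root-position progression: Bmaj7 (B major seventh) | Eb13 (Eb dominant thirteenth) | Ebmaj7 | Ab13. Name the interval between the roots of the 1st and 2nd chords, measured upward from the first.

The roots are B and Eb.
From B to Eb: 4 semitones over a fourth = diminished.

diminished fourth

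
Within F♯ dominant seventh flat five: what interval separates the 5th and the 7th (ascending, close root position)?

major third

F♯ dominant seventh flat five: F♯-A♯-C-E.
The 5th is C and the 7th is E.
C up to E spans 3 letter names and 4 semitones — a major third.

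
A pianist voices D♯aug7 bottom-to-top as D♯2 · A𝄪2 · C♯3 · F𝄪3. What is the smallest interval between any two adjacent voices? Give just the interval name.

Adjacent intervals: D♯2→A𝄪2 = augmented fifth; A𝄪2→C♯3 = diminished third; C♯3→F𝄪3 = augmented fourth.
The smallest is A𝄪2 to C♯3, a diminished third (2 semitones).

diminished third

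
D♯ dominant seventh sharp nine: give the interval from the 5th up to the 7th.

D♯ dominant seventh sharp nine is spelled D♯ F𝄪 A♯ C♯ E𝄪.
That puts A♯ below C♯.
3 letter names make it a third; at 3 semitones (a half step narrower than major) the quality is minor.

minor third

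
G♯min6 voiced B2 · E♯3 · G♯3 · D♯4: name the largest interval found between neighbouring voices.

P5

Adjacent intervals: B2→E♯3 = augmented fourth; E♯3→G♯3 = minor third; G♯3→D♯4 = perfect fifth.
The largest is G♯3 to D♯4, a perfect fifth (7 semitones).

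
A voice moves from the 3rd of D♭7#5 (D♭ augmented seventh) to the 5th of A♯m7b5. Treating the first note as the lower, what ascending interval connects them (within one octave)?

D♭7#5 (D♭ augmented seventh) has F as its 3rd, and A♯m7b5 has E as its 5th.
From F to E is 11 semitones, exactly the major seventh.

major seventh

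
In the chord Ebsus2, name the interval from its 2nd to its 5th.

The chord tones of Ebsus2 are Eb, F, Bb.
That puts F below Bb.
From F to Bb is 5 semitones, exactly the perfect fourth.

perfect fourth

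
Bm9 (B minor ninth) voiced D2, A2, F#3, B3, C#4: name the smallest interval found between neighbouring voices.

Adjacent intervals: D2→A2 = perfect fifth; A2→F#3 = major sixth; F#3→B3 = perfect fourth; B3→C#4 = major second.
The smallest is B3 to C#4, a major second (2 semitones).

major second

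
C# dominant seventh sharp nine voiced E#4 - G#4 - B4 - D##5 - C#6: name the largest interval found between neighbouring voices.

diminished 7th

Adjacent intervals: E#4→G#4 = minor third; G#4→B4 = minor third; B4→D##5 = augmented third; D##5→C#6 = diminished seventh.
The largest is D##5 to C#6, a diminished seventh (9 semitones).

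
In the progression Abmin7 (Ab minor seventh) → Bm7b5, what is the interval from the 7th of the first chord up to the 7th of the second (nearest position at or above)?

The 7th of Abmin7 (Ab minor seventh) is Gb; the 7th of Bm7b5 is A.
2 letter names make it a second; at 3 semitones (a half step wider than major) the quality is augmented.

augmented second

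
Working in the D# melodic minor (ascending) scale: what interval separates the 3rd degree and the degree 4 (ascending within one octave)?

D# melodic minor: D# E# F# G# A# B# C##.
3rd degree = F#; 4th degree = G#.
Counting 2 letters and 2 half steps from F# gives a major second.

major 2nd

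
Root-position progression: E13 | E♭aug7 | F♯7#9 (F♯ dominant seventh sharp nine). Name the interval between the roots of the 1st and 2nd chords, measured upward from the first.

diminished octave

The roots are E and E♭.
8 letter names make it an octave; at 11 semitones (a half step narrower than perfect) the quality is diminished.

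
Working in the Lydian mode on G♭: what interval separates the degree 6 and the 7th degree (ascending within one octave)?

G♭ lydian: G♭ A♭ B♭ C D♭ E♭ F.
Degree 6 = E♭; scale degree 7 = F.
From E♭ to F is 2 semitones, exactly the major second.

major second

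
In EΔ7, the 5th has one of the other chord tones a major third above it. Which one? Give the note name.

The chord tones of EM7 (E major seventh) are E, G♯, B, D♯.
The 5th is B. A major third above B is D♯.
D♯ is the chord's 7th.

D#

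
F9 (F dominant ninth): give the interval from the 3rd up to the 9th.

F dominant ninth is spelled F–A–C–Eb–G.
The 3rd is A and the 9th is G.
A up to G is 10 semitones, a half step narrower than a major seventh, so the interval is minor.

m7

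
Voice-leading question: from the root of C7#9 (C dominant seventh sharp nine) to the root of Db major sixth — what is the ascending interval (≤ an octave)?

minor 2nd

The root of C7#9 (C dominant seventh sharp nine) is C; the root of Db major sixth is Db.
From C to Db: 1 semitone over a second = minor.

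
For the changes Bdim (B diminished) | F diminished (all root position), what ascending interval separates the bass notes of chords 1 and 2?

diminished 5th

The roots are B and F.
B up to F is 6 semitones, a half step narrower than a perfect fifth, so the interval is diminished.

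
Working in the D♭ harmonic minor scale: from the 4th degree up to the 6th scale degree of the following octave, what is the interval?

m10

D♭ harmonic minor: D♭ E♭ F♭ G♭ A♭ B𝄫 C.
The 4th degree is G♭ and the scale degree 6 (up an octave) is B𝄫.
G♭ up to B𝄫 is 15 semitones, a half step narrower than a major tenth, so the interval is minor.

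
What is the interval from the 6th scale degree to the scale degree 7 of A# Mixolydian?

minor 2nd

Spelling A# Mixolydian: A# B# C## D# E# F## G#.
So we need the interval from F## up to G#.
From F## to G#: 1 semitone over a second = minor.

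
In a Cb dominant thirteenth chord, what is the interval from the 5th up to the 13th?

Spelling the chord: Cb–Eb–Gb–Bbb–Db–Ab.
So we need the interval from Gb up to Ab.
Counting 9 letters and 14 half steps from Gb gives a major ninth.

M9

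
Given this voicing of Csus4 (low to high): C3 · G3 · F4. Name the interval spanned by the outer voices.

The outer voices are C3 and F4.
C up to F spans 11 letter names and 17 semitones — a perfect eleventh.

perfect eleventh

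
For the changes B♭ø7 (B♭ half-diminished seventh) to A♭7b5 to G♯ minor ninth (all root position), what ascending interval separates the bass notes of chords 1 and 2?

minor seventh

The roots are B♭ and A♭.
B♭ up to A♭ is 10 semitones, a half step narrower than a major seventh, so the interval is minor.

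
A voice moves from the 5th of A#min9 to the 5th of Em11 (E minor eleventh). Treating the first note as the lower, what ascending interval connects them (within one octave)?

diminished fifth

The 5th of A#min9 is E#; the 5th of Em11 (E minor eleventh) is B.
5 letter names make it a fifth; at 6 semitones (a half step narrower than perfect) the quality is diminished.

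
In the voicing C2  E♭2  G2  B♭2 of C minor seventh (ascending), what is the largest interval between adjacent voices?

Adjacent intervals: C2→E♭2 = minor third; E♭2→G2 = major third; G2→B♭2 = minor third.
The largest is E♭2 to G2, a major third (4 semitones).

major third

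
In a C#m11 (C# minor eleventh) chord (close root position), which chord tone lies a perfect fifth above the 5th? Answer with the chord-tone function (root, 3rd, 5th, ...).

9th

C# minor eleventh is spelled C#, E, G#, B, D#, F#.
The 5th is G#. A perfect fifth above G# is D#.
D# is the chord's 9th.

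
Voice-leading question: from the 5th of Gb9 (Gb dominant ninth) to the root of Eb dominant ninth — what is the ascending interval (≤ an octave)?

M2

Gb9 (Gb dominant ninth) has Db as its 5th, and Eb dominant ninth has Eb as its root.
From Db to Eb is 2 semitones, exactly the major second.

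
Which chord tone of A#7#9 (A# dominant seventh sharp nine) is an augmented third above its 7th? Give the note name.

B##

The chord tones of A#7#9 are A#, C##, E#, G#, B##.
The 7th is G#. An augmented third above G# is B##.
B## is the chord's 9th.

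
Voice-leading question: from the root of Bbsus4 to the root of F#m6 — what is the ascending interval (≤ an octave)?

augmented 5th

The root of Bbsus4 is Bb; the root of F#m6 is F#.
From Bb to F#: 8 semitones over a fifth = augmented.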